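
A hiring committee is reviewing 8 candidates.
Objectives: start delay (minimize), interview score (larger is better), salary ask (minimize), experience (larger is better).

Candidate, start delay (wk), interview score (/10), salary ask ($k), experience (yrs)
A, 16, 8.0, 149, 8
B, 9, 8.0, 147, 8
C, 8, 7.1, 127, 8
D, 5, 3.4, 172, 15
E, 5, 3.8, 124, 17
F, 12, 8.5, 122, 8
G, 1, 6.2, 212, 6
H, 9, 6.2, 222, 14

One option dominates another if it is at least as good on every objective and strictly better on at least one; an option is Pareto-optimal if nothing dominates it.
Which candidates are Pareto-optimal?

A: dominated by B (start delay 9≤16, interview score 8.0≥8.0, salary ask 147≤149, experience 8≥8).
B: not dominated.
C: not dominated.
D: dominated by E (start delay 5≤5, interview score 3.8≥3.4, salary ask 124≤172, experience 17≥15).
E: not dominated (best experience).
F: not dominated (best interview score).
G: not dominated (best start delay).
H: not dominated.

B, C, E, F, G, H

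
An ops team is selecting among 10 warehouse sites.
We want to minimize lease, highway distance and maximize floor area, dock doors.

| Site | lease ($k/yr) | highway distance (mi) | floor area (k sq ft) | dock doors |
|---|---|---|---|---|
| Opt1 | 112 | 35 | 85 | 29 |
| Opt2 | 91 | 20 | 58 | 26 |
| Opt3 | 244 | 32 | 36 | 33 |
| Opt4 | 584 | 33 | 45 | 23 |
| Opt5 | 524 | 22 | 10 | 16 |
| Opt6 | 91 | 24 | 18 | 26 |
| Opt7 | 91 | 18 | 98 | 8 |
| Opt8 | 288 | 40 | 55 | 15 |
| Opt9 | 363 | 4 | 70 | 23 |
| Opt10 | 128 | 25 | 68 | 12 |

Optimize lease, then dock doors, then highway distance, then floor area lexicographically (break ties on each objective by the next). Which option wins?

Opt2

First minimize lease: best is 91, kept {Opt2, Opt6, Opt7}.
Then maximize dock doors: best is 26, kept {Opt2, Opt6}.
Then minimize highway distance: best is 20, kept {Opt2}.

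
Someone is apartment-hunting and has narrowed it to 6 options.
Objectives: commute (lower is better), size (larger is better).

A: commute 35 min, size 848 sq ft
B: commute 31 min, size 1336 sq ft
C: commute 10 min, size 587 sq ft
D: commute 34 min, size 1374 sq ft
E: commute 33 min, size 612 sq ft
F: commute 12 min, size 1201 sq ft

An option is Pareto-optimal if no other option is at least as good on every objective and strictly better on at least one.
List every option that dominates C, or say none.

none

A: worse on commute (35 vs 10).
B: worse on commute (31 vs 10).
D: worse on commute (34 vs 10).
E: worse on commute (33 vs 10).
F: worse on commute (12 vs 10).
No option dominates C.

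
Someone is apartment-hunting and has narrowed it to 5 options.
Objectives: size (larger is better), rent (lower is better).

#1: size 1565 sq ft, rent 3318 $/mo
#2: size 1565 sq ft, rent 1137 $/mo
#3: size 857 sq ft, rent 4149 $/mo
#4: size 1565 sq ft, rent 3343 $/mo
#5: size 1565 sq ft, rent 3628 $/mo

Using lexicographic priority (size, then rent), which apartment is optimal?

#2

First maximize size: best is 1565, kept {#1, #2, #4, #5}.
Then minimize rent: best is 1137, kept {#2}.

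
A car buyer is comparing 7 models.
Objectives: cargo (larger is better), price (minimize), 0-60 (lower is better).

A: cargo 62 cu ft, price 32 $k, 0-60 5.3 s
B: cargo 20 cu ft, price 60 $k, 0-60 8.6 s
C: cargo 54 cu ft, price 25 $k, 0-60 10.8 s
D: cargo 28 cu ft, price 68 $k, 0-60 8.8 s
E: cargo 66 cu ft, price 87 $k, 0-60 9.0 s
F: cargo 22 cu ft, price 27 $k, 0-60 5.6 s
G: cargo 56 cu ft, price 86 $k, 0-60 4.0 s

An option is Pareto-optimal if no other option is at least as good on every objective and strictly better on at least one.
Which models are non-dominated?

A, C, E, F, G

A: not dominated.
B: dominated by A (cargo 62≥20, price 32≤60, 0-60 5.3≤8.6).
C: not dominated (best price).
D: dominated by A (cargo 62≥28, price 32≤68, 0-60 5.3≤8.8).
E: not dominated (best cargo).
F: not dominated.
G: not dominated (best 0-60).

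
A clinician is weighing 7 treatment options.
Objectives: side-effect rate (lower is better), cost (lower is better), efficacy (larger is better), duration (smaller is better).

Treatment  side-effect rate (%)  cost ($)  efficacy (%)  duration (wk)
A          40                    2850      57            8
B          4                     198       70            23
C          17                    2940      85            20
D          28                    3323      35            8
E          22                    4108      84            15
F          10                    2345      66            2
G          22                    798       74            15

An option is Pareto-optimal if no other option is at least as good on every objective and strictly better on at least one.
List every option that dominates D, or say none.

F

F: side-effect rate 10≤28, cost 2345≤3323, efficacy 66≥35, duration 2≤8 — dominates D.
Others (A, B, C, E, G) are each worse than D on at least one objective.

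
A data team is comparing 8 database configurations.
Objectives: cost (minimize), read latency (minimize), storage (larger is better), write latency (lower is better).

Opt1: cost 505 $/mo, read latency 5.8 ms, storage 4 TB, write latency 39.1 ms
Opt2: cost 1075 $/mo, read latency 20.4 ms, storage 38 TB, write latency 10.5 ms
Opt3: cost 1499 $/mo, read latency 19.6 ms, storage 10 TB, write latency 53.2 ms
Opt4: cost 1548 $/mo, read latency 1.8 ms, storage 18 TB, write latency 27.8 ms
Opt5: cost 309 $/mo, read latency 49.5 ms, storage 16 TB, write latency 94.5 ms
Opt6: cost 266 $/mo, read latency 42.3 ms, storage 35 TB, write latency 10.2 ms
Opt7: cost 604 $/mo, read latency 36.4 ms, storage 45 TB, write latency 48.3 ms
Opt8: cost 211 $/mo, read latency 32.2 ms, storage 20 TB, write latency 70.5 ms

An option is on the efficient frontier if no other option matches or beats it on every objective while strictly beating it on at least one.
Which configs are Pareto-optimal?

Opt1: not dominated.
Opt2: not dominated.
Opt3: not dominated.
Opt4: not dominated (best read latency).
Opt5: dominated by Opt6 (cost 266≤309, read latency 42.3≤49.5, storage 35≥16, write latency 10.2≤94.5).
Opt6: not dominated (best write latency).
Opt7: not dominated (best storage).
Opt8: not dominated (best cost).

Opt1, Opt2, Opt3, Opt4, Opt6, Opt7, Opt8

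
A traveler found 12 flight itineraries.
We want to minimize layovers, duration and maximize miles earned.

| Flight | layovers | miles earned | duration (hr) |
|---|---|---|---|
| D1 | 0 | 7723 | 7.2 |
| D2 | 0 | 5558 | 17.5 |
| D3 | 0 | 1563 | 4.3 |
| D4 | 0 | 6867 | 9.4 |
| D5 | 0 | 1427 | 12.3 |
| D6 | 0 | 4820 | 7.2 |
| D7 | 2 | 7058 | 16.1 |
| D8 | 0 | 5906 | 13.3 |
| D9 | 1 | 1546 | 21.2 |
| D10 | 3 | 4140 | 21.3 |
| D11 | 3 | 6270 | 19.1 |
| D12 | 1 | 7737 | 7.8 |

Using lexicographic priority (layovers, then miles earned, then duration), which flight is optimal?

D1

First minimize layovers: best is 0, kept {D1, D2, D3, D4, D5, D6, D8}.
Then maximize miles earned: best is 7723, kept {D1}.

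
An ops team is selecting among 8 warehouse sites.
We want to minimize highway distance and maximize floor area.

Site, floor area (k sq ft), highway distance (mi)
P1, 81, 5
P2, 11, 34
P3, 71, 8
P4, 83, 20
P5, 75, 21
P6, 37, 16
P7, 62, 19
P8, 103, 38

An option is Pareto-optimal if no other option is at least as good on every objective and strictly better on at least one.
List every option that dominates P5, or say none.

P1, P4

P1: floor area 81≥75, highway distance 5≤21 — dominates P5.
P4: floor area 83≥75, highway distance 20≤21 — dominates P5.
Others (P2, P3, P6, P7, P8) are each worse than P5 on at least one objective.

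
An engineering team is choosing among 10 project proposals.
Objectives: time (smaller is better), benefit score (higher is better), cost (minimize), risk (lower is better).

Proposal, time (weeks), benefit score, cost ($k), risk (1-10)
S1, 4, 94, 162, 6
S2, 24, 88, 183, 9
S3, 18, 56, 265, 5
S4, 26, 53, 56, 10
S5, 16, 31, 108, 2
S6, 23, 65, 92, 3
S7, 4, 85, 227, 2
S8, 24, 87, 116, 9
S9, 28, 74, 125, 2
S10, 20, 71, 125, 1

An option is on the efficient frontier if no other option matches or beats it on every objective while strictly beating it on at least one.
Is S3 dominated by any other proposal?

Yes

S7 vs S3: time 4≤18, benefit score 85≥56, cost 227≤265, risk 2≤5 — S7 is at least as good on every objective and strictly better on at least one, so S7 dominates S3.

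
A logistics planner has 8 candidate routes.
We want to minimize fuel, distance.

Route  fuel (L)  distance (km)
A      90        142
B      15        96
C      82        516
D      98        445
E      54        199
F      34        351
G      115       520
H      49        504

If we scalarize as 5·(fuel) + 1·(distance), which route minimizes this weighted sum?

A: 5·90 + 1·142 = 592
B: 5·15 + 1·96 = 171
C: 5·82 + 1·516 = 926
D: 5·98 + 1·445 = 935
E: 5·54 + 1·199 = 469
F: 5·34 + 1·351 = 521
G: 5·115 + 1·520 = 1095
H: 5·49 + 1·504 = 749
Lowest: B at 171.

B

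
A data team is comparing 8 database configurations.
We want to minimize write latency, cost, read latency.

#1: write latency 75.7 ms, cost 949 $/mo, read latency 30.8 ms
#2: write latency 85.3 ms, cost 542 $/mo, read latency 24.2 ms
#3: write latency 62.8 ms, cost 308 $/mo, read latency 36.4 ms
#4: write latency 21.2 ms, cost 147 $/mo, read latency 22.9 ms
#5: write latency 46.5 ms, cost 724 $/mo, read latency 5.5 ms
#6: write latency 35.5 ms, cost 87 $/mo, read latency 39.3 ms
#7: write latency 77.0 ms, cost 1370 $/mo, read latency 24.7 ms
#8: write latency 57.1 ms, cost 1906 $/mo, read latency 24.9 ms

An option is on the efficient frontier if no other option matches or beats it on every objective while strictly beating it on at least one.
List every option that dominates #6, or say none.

none

#1: worse on write latency (75.7 vs 35.5).
#2: worse on write latency (85.3 vs 35.5).
#3: worse on write latency (62.8 vs 35.5).
#4: worse on cost (147 vs 87).
#5: worse on write latency (46.5 vs 35.5).
#7: worse on write latency (77.0 vs 35.5).
#8: worse on write latency (57.1 vs 35.5).
No option dominates #6.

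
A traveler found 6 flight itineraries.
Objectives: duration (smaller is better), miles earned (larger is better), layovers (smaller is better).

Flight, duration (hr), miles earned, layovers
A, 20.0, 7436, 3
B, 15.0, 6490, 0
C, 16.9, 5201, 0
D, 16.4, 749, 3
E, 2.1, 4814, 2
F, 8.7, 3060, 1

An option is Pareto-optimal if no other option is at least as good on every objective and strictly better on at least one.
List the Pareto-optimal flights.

A, B, E, F

A: not dominated (best miles earned).
B: not dominated.
C: dominated by B (duration 15.0≤16.9, miles earned 6490≥5201, layovers 0≤0).
D: dominated by B (duration 15.0≤16.4, miles earned 6490≥749, layovers 0≤3).
E: not dominated (best duration).
F: not dominated.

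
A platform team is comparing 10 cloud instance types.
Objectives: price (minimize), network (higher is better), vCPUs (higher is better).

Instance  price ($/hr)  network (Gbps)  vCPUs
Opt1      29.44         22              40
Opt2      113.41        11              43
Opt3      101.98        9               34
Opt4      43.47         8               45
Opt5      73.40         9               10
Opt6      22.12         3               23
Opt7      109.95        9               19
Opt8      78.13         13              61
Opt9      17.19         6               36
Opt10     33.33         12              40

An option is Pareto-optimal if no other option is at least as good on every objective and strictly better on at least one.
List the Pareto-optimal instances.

Opt1: not dominated (best network).
Opt2: dominated by Opt8 (price 78.13≤113.41, network 13≥11, vCPUs 61≥43).
Opt3: dominated by Opt1 (price 29.44≤101.98, network 22≥9, vCPUs 40≥34).
Opt4: not dominated.
Opt5: dominated by Opt1 (price 29.44≤73.40, network 22≥9, vCPUs 40≥10).
Opt6: dominated by Opt9 (price 17.19≤22.12, network 6≥3, vCPUs 36≥23).
Opt7: dominated by Opt1 (price 29.44≤109.95, network 22≥9, vCPUs 40≥19).
Opt8: not dominated (best vCPUs).
Opt9: not dominated (best price).
Opt10: dominated by Opt1 (price 29.44≤33.33, network 22≥12, vCPUs 40≥40).

Opt1, Opt4, Opt8, Opt9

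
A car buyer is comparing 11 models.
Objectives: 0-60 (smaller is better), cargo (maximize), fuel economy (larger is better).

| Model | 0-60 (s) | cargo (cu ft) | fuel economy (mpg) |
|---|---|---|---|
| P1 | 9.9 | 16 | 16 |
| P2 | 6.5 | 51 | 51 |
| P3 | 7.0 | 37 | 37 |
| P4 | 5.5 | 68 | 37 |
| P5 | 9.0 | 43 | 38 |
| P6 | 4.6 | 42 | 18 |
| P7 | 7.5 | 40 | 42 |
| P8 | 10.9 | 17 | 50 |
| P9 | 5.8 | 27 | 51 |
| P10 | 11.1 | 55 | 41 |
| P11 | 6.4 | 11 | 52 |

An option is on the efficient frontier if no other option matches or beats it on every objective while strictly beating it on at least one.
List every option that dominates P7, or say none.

P2: 0-60 6.5≤7.5, cargo 51≥40, fuel economy 51≥42 — dominates P7.
Others (P1, P3, P4, P5, P6, P8, P9, P10, P11) are each worse than P7 on at least one objective.

P2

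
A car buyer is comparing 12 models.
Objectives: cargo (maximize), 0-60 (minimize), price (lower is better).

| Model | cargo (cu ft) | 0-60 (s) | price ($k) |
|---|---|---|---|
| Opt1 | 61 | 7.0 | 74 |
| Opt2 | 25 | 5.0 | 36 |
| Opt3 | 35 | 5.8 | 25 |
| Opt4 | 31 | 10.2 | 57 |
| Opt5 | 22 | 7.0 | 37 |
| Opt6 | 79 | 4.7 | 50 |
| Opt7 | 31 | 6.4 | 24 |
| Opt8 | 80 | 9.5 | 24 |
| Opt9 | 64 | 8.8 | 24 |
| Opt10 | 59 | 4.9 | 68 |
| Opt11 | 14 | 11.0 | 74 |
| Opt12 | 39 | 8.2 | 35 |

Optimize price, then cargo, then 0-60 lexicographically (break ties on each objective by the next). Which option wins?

First minimize price: best is 24, kept {Opt7, Opt8, Opt9}.
Then maximize cargo: best is 80, kept {Opt8}.

Opt8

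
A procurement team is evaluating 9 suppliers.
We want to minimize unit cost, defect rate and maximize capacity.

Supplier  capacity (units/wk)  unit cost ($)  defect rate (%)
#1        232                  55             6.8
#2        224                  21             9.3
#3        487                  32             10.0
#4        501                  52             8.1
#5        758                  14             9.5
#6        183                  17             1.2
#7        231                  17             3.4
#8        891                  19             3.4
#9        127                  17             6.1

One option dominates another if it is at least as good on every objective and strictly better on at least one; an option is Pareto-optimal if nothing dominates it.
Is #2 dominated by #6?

No

#6 vs #2: #6 is worse on capacity (183 vs 224), so it does not dominate #2.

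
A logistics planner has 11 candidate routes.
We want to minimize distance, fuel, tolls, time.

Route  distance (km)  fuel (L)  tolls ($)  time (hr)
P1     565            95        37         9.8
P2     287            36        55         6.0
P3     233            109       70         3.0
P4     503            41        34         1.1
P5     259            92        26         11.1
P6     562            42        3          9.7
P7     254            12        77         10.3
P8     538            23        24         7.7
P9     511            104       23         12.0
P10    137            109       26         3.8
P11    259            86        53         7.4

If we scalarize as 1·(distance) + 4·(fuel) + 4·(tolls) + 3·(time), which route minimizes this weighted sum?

P7

P1: 1·565 + 4·95 + 4·37 + 3·9.8 = 1122.4
P2: 1·287 + 4·36 + 4·55 + 3·6.0 = 669.0
P3: 1·233 + 4·109 + 4·70 + 3·3.0 = 958.0
P4: 1·503 + 4·41 + 4·34 + 3·1.1 = 806.3
P5: 1·259 + 4·92 + 4·26 + 3·11.1 = 764.3
P6: 1·562 + 4·42 + 4·3 + 3·9.7 = 771.1
P7: 1·254 + 4·12 + 4·77 + 3·10.3 = 640.9
P8: 1·538 + 4·23 + 4·24 + 3·7.7 = 749.1
P9: 1·511 + 4·104 + 4·23 + 3·12.0 = 1055.0
P10: 1·137 + 4·109 + 4·26 + 3·3.8 = 688.4
P11: 1·259 + 4·86 + 4·53 + 3·7.4 = 837.2
Lowest: P7 at 640.9.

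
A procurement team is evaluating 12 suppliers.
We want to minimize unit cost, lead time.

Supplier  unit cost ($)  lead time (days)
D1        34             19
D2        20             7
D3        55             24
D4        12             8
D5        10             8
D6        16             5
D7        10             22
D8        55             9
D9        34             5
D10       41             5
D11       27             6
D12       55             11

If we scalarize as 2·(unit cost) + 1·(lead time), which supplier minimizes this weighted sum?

D1: 2·34 + 1·19 = 87
D2: 2·20 + 1·7 = 47
D3: 2·55 + 1·24 = 134
D4: 2·12 + 1·8 = 32
D5: 2·10 + 1·8 = 28
D6: 2·16 + 1·5 = 37
D7: 2·10 + 1·22 = 42
D8: 2·55 + 1·9 = 119
D9: 2·34 + 1·5 = 73
D10: 2·41 + 1·5 = 87
D11: 2·27 + 1·6 = 60
D12: 2·55 + 1·11 = 121
Lowest: D5 at 28.

D5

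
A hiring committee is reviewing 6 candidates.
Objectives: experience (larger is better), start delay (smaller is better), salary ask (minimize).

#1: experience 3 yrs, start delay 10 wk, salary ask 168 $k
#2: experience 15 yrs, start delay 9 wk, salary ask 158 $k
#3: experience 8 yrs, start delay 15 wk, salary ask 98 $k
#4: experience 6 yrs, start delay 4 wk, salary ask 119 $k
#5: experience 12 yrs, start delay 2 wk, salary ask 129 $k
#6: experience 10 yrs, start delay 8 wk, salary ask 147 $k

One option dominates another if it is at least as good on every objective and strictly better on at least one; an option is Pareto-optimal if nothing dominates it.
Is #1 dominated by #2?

#2 vs #1: experience 15≥3, start delay 9≤10, salary ask 158≤168 — #2 is at least as good on every objective with at least one strict improvement.

Yes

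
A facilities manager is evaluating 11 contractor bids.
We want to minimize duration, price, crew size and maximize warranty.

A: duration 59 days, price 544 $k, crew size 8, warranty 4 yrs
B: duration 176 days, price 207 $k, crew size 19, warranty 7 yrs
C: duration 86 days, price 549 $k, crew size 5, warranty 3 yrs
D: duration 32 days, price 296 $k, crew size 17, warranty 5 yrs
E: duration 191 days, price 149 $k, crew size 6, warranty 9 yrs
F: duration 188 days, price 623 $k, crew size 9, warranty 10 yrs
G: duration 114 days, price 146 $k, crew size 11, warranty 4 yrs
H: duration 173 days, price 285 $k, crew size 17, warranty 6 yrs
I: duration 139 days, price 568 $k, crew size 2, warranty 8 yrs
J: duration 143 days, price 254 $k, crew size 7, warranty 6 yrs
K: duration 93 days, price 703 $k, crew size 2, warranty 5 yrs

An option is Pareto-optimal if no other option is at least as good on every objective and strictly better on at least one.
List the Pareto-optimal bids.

A: not dominated.
B: not dominated.
C: not dominated.
D: not dominated (best duration).
E: not dominated.
F: not dominated (best warranty).
G: not dominated (best price).
H: dominated by J (duration 143≤173, price 254≤285, crew size 7≤17, warranty 6≥6).
I: not dominated.
J: not dominated.
K: not dominated.

A, B, C, D, E, F, G, I, J, K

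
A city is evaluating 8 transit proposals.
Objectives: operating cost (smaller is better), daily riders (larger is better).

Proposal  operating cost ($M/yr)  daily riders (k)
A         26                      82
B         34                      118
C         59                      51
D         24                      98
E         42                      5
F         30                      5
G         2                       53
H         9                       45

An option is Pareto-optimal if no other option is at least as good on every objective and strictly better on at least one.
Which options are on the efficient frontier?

B, D, G

A: dominated by D (operating cost 24≤26, daily riders 98≥82).
B: not dominated (best daily riders).
C: dominated by A (operating cost 26≤59, daily riders 82≥51).
D: not dominated.
E: dominated by A (operating cost 26≤42, daily riders 82≥5).
F: dominated by A (operating cost 26≤30, daily riders 82≥5).
G: not dominated (best operating cost).
H: dominated by G (operating cost 2≤9, daily riders 53≥45).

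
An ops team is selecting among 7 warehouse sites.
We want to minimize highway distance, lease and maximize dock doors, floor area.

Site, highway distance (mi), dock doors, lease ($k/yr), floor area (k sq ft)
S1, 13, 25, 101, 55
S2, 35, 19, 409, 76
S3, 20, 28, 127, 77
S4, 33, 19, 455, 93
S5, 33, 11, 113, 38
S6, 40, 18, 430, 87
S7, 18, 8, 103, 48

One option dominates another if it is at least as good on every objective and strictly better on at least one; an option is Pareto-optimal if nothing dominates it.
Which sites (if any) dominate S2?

S3: highway distance 20≤35, dock doors 28≥19, lease 127≤409, floor area 77≥76 — dominates S2.
Others (S1, S4, S5, S6, S7) are each worse than S2 on at least one objective.

S3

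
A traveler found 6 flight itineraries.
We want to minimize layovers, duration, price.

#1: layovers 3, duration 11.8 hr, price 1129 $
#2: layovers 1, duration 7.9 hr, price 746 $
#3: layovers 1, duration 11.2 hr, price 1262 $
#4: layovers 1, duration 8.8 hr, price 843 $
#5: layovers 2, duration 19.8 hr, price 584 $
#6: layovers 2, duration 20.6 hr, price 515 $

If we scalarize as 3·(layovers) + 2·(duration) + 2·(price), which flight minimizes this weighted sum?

#1: 3·3 + 2·11.8 + 2·1129 = 2290.6
#2: 3·1 + 2·7.9 + 2·746 = 1510.8
#3: 3·1 + 2·11.2 + 2·1262 = 2549.4
#4: 3·1 + 2·8.8 + 2·843 = 1706.6
#5: 3·2 + 2·19.8 + 2·584 = 1213.6
#6: 3·2 + 2·20.6 + 2·515 = 1077.2
Lowest: #6 at 1077.2.

#6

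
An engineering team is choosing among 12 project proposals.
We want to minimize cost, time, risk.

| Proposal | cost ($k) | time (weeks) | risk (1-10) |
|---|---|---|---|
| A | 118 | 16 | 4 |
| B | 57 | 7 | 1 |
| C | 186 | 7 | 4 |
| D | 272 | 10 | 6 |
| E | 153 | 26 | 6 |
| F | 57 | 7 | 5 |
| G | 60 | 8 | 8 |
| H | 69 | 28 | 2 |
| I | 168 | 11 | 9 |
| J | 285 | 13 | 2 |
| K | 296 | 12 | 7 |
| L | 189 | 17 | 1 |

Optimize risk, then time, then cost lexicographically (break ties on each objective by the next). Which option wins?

B

First minimize risk: best is 1, kept {B, L}.
Then minimize time: best is 7, kept {B}.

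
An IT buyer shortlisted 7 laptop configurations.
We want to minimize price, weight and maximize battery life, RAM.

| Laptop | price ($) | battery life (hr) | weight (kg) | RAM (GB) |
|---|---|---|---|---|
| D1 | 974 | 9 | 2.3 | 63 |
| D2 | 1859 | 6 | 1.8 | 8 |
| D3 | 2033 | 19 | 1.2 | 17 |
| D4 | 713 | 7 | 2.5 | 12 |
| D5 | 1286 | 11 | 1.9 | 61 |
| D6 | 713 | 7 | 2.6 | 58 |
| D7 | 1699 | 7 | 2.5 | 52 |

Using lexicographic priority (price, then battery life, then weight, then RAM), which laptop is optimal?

First minimize price: best is 713, kept {D4, D6}.
Then maximize battery life: best is 7, kept {D4, D6}.
Then minimize weight: best is 2.5, kept {D4}.

D4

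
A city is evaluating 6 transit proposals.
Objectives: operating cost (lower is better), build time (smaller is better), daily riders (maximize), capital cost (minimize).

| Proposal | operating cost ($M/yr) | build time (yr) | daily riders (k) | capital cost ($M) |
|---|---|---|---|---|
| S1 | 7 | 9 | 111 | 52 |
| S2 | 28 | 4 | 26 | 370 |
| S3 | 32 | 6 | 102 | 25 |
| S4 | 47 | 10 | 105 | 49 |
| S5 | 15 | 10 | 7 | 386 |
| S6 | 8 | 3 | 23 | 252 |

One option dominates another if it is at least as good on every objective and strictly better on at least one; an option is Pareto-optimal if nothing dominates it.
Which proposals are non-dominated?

S1, S2, S3, S4, S6

S1: not dominated (best operating cost).
S2: not dominated.
S3: not dominated (best capital cost).
S4: not dominated.
S5: dominated by S1 (operating cost 7≤15, build time 9≤10, daily riders 111≥7, capital cost 52≤386).
S6: not dominated (best build time).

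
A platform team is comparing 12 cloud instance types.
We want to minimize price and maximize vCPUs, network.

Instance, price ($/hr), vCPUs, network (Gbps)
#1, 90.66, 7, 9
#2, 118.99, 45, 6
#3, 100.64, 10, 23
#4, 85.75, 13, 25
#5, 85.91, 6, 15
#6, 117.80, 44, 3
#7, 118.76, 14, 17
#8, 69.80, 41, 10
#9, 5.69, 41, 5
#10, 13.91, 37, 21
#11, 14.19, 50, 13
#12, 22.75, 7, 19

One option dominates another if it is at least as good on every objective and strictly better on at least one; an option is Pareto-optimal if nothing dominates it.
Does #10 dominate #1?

Yes

#10 vs #1: price 13.91≤90.66, vCPUs 37≥7, network 21≥9 — #10 is at least as good on every objective with at least one strict improvement.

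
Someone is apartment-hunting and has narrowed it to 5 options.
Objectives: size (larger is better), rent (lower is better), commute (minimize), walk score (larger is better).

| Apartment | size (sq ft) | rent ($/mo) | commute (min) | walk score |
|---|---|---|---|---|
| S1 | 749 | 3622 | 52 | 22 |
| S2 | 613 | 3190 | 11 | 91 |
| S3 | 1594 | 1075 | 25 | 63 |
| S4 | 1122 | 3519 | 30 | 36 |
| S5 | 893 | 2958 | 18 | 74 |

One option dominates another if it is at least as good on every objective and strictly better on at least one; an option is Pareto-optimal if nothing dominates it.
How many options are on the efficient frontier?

3

S1: dominated by S3 (size 1594≥749, rent 1075≤3622, commute 25≤52, walk score 63≥22).
S2: not dominated (best commute).
S3: not dominated (best size).
S4: dominated by S3 (size 1594≥1122, rent 1075≤3519, commute 25≤30, walk score 63≥36).
S5: not dominated.
Pareto-optimal: S2, S3, S5 → 3.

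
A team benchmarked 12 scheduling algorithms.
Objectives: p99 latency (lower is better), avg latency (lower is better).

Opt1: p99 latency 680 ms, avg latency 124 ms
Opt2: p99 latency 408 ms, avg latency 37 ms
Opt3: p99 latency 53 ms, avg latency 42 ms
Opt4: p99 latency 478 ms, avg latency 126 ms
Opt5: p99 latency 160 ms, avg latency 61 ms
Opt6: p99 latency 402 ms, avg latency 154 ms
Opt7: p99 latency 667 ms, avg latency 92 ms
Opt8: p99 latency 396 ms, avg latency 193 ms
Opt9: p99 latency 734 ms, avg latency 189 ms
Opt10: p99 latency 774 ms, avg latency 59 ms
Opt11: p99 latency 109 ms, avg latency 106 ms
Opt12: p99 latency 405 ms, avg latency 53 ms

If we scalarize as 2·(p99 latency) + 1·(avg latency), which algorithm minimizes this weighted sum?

Opt3

Opt1: 2·680 + 1·124 = 1484
Opt2: 2·408 + 1·37 = 853
Opt3: 2·53 + 1·42 = 148
Opt4: 2·478 + 1·126 = 1082
Opt5: 2·160 + 1·61 = 381
Opt6: 2·402 + 1·154 = 958
Opt7: 2·667 + 1·92 = 1426
Opt8: 2·396 + 1·193 = 985
Opt9: 2·734 + 1·189 = 1657
Opt10: 2·774 + 1·59 = 1607
Opt11: 2·109 + 1·106 = 324
Opt12: 2·405 + 1·53 = 863
Lowest: Opt3 at 148.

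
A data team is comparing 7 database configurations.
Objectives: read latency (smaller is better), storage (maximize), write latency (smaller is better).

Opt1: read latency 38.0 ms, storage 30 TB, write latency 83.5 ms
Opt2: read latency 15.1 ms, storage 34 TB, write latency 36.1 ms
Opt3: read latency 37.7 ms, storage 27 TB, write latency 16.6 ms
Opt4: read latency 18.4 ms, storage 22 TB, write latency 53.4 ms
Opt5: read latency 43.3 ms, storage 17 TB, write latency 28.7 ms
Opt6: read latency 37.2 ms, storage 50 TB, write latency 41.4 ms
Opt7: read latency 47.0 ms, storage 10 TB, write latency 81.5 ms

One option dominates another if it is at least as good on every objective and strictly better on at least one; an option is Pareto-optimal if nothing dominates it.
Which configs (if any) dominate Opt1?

Opt2: read latency 15.1≤38.0, storage 34≥30, write latency 36.1≤83.5 — dominates Opt1.
Opt6: read latency 37.2≤38.0, storage 50≥30, write latency 41.4≤83.5 — dominates Opt1.
Others (Opt3, Opt4, Opt5, Opt7) are each worse than Opt1 on at least one objective.

Opt2, Opt6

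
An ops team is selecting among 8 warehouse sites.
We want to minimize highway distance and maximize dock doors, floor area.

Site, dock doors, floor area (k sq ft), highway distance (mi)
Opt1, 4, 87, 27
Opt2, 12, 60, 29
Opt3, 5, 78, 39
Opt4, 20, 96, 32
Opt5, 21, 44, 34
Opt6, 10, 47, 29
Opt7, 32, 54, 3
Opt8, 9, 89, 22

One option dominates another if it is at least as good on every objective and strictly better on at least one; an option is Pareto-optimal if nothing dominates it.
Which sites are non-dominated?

Opt1: dominated by Opt8 (dock doors 9≥4, floor area 89≥87, highway distance 22≤27).
Opt2: not dominated.
Opt3: dominated by Opt4 (dock doors 20≥5, floor area 96≥78, highway distance 32≤39).
Opt4: not dominated (best floor area).
Opt5: dominated by Opt7 (dock doors 32≥21, floor area 54≥44, highway distance 3≤34).
Opt6: dominated by Opt2 (dock doors 12≥10, floor area 60≥47, highway distance 29≤29).
Opt7: not dominated (best dock doors).
Opt8: not dominated.

Opt2, Opt4, Opt7, Opt8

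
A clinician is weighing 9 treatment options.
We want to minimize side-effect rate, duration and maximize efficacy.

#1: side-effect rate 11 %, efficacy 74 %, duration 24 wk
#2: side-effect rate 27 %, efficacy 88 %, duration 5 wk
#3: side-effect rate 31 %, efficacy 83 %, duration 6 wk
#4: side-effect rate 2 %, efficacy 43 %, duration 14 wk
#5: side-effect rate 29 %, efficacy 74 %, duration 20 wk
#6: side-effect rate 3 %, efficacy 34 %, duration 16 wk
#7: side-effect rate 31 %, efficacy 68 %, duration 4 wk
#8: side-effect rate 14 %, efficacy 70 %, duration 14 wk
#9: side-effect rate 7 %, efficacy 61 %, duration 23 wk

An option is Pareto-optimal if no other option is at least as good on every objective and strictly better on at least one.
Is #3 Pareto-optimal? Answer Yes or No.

No

#2 vs #3: side-effect rate 27≤31, efficacy 88≥83, duration 5≤6 — #2 is at least as good on every objective and strictly better on at least one, so #2 dominates #3.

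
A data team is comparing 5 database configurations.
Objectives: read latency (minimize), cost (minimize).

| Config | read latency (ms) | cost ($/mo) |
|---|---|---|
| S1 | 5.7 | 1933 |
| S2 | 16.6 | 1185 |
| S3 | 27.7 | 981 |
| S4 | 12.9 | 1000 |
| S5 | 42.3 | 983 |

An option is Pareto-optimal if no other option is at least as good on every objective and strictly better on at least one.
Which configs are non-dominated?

S1, S3, S4

S1: not dominated (best read latency).
S2: dominated by S4 (read latency 12.9≤16.6, cost 1000≤1185).
S3: not dominated (best cost).
S4: not dominated.
S5: dominated by S3 (read latency 27.7≤42.3, cost 981≤983).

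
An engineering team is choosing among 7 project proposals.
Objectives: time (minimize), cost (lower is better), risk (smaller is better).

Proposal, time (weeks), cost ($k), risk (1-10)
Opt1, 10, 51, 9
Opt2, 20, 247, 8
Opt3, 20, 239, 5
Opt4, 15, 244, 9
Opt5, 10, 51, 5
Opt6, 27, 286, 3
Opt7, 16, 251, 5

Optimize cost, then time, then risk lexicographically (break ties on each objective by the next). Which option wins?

First minimize cost: best is 51, kept {Opt1, Opt5}.
Then minimize time: best is 10, kept {Opt1, Opt5}.
Then minimize risk: best is 5, kept {Opt5}.

Opt5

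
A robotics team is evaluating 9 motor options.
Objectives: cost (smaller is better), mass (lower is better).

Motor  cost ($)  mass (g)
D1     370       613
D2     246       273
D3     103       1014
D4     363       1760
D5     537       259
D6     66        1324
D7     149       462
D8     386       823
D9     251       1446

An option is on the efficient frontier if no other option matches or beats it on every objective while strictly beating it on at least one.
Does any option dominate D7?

No

D1: worse on cost (370 vs 149).
D2: worse on cost (246 vs 149).
D3: worse on mass (1014 vs 462).
D4: worse on cost (363 vs 149).
D5: worse on cost (537 vs 149).
D6: worse on mass (1324 vs 462).
D8: worse on cost (386 vs 149).
D9: worse on cost (251 vs 149).
No option is at least as good as D7 on every objective and strictly better on one.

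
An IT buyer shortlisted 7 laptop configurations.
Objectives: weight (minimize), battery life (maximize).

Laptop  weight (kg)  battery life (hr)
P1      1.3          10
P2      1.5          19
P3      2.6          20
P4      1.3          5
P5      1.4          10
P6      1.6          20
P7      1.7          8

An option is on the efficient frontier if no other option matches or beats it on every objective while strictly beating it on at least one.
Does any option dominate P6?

No

P1: worse on battery life (10 vs 20).
P2: worse on battery life (19 vs 20).
P3: worse on weight (2.6 vs 1.6).
P4: worse on battery life (5 vs 20).
P5: worse on battery life (10 vs 20).
P7: worse on weight (1.7 vs 1.6).
No option is at least as good as P6 on every objective and strictly better on one.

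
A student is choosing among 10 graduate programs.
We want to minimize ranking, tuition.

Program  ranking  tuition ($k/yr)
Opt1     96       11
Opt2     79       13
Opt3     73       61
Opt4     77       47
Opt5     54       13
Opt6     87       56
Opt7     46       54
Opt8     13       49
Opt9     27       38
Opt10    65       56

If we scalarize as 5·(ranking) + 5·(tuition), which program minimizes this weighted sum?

Opt1: 5·96 + 5·11 = 535
Opt2: 5·79 + 5·13 = 460
Opt3: 5·73 + 5·61 = 670
Opt4: 5·77 + 5·47 = 620
Opt5: 5·54 + 5·13 = 335
Opt6: 5·87 + 5·56 = 715
Opt7: 5·46 + 5·54 = 500
Opt8: 5·13 + 5·49 = 310
Opt9: 5·27 + 5·38 = 325
Opt10: 5·65 + 5·56 = 605
Lowest: Opt8 at 310.

Opt8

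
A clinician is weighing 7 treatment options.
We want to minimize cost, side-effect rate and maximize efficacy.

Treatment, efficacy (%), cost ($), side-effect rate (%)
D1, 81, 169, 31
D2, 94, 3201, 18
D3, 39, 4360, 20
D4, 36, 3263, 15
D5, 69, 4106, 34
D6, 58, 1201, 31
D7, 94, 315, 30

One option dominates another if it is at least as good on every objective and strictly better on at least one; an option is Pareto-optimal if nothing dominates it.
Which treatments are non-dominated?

D1: not dominated (best cost).
D2: not dominated.
D3: dominated by D2 (efficacy 94≥39, cost 3201≤4360, side-effect rate 18≤20).
D4: not dominated (best side-effect rate).
D5: dominated by D1 (efficacy 81≥69, cost 169≤4106, side-effect rate 31≤34).
D6: dominated by D1 (efficacy 81≥58, cost 169≤1201, side-effect rate 31≤31).
D7: not dominated.

D1, D2, D4, D7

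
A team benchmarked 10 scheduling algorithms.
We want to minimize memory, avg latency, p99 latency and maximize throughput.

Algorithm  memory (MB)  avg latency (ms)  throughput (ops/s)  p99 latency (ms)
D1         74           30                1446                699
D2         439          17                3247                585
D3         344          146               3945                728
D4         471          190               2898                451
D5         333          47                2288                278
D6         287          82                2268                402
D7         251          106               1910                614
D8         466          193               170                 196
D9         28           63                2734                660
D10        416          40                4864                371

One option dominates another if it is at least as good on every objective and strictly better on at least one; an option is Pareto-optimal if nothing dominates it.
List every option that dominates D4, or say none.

D10: memory 416≤471, avg latency 40≤190, throughput 4864≥2898, p99 latency 371≤451 — dominates D4.
Others (D1, D2, D3, D5, D6, D7, D8, D9) are each worse than D4 on at least one objective.

D10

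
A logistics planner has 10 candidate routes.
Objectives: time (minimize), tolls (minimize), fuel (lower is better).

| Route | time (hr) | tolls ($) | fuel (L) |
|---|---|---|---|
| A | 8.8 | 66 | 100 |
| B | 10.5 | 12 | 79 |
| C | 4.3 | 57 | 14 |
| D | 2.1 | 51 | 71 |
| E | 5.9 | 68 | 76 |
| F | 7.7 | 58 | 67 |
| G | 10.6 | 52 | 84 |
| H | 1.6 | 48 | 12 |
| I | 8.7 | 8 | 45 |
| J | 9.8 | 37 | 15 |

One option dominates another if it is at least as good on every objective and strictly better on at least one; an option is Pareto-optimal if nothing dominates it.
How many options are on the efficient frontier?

A: dominated by C (time 4.3≤8.8, tolls 57≤66, fuel 14≤100).
B: dominated by I (time 8.7≤10.5, tolls 8≤12, fuel 45≤79).
C: dominated by H (time 1.6≤4.3, tolls 48≤57, fuel 12≤14).
D: dominated by H (time 1.6≤2.1, tolls 48≤51, fuel 12≤71).
E: dominated by C (time 4.3≤5.9, tolls 57≤68, fuel 14≤76).
F: dominated by C (time 4.3≤7.7, tolls 57≤58, fuel 14≤67).
G: dominated by B (time 10.5≤10.6, tolls 12≤52, fuel 79≤84).
H: not dominated (best time).
I: not dominated (best tolls).
J: not dominated.
Pareto-optimal: H, I, J → 3.

3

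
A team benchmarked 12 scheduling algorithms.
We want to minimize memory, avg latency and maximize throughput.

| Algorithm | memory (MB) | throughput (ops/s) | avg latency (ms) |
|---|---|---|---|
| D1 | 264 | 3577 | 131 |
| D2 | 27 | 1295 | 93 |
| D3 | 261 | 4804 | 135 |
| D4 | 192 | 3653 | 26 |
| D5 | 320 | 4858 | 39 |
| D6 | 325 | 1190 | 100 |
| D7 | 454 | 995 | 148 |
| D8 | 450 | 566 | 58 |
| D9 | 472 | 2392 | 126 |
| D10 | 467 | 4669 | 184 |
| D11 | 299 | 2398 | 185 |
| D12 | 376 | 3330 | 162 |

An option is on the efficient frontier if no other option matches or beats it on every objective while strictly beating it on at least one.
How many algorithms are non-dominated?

D1: dominated by D4 (memory 192≤264, throughput 3653≥3577, avg latency 26≤131).
D2: not dominated (best memory).
D3: not dominated.
D4: not dominated (best avg latency).
D5: not dominated (best throughput).
D6: dominated by D2 (memory 27≤325, throughput 1295≥1190, avg latency 93≤100).
D7: dominated by D1 (memory 264≤454, throughput 3577≥995, avg latency 131≤148).
D8: dominated by D4 (memory 192≤450, throughput 3653≥566, avg latency 26≤58).
D9: dominated by D4 (memory 192≤472, throughput 3653≥2392, avg latency 26≤126).
D10: dominated by D3 (memory 261≤467, throughput 4804≥4669, avg latency 135≤184).
D11: dominated by D1 (memory 264≤299, throughput 3577≥2398, avg latency 131≤185).
D12: dominated by D1 (memory 264≤376, throughput 3577≥3330, avg latency 131≤162).
Pareto-optimal: D2, D3, D4, D5 → 4.

4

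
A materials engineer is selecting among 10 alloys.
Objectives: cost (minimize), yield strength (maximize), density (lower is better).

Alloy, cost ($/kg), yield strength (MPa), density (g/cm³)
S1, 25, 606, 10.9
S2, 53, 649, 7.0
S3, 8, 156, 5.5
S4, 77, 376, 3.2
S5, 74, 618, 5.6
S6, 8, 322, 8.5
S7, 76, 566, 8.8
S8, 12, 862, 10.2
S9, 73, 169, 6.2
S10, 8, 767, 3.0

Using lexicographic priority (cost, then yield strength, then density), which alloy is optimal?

S10

First minimize cost: best is 8, kept {S3, S6, S10}.
Then maximize yield strength: best is 767, kept {S10}.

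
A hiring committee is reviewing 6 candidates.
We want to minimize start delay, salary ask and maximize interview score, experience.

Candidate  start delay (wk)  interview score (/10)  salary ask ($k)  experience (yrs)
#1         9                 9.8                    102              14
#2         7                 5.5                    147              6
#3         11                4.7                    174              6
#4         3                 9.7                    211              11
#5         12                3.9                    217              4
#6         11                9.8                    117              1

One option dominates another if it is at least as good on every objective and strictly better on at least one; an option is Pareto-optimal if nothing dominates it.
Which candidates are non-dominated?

#1, #2, #4

#1: not dominated (best salary ask).
#2: not dominated.
#3: dominated by #1 (start delay 9≤11, interview score 9.8≥4.7, salary ask 102≤174, experience 14≥6).
#4: not dominated (best start delay).
#5: dominated by #1 (start delay 9≤12, interview score 9.8≥3.9, salary ask 102≤217, experience 14≥4).
#6: dominated by #1 (start delay 9≤11, interview score 9.8≥9.8, salary ask 102≤117, experience 14≥1).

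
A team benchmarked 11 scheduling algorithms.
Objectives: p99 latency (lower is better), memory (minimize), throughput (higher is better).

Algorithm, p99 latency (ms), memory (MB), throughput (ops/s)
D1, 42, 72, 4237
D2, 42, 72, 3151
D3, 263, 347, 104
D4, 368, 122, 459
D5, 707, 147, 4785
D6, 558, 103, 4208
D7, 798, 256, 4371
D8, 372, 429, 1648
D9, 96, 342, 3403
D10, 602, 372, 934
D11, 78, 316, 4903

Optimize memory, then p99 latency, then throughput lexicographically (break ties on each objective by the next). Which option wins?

First minimize memory: best is 72, kept {D1, D2}.
Then minimize p99 latency: best is 42, kept {D1, D2}.
Then maximize throughput: best is 4237, kept {D1}.

D1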